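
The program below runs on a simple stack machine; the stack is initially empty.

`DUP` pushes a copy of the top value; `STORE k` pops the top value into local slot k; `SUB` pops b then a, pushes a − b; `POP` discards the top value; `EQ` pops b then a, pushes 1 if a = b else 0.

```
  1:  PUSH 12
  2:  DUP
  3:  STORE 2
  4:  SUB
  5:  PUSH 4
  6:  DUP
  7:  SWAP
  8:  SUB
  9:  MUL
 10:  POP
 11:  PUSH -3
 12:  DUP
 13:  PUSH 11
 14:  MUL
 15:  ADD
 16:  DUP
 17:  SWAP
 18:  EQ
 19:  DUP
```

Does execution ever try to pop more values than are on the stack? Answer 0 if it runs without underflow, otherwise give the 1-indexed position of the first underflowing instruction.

PUSH 12 : [12]
DUP     : [12, 12]
STORE 2 : [12]
SUB  — needs 2 operands, stack has 1 → underflow

4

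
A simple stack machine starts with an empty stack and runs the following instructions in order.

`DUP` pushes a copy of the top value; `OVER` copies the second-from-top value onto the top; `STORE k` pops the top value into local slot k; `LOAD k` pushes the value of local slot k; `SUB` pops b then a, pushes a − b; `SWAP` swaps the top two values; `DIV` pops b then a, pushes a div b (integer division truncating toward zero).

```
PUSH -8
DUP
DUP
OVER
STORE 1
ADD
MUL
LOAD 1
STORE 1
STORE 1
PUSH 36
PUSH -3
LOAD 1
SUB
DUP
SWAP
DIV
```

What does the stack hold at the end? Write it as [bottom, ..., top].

PUSH -8 : [-8]
DUP     : [-8, -8]
DUP     : [-8, -8, -8]
OVER    : [-8, -8, -8, -8]
STORE 1 : [-8, -8, -8]
ADD     : [-8, -16]
MUL     : [128]
LOAD 1  : [128, -8]
STORE 1 : [128]
STORE 1 : []
PUSH 36 : [36]
PUSH -3 : [36, -3]
LOAD 1  : [36, -3, 128]
SUB     : [36, -131]
DUP     : [36, -131, -131]
SWAP    : [36, -131, -131]
DIV     : [36, 1]

[36, 1]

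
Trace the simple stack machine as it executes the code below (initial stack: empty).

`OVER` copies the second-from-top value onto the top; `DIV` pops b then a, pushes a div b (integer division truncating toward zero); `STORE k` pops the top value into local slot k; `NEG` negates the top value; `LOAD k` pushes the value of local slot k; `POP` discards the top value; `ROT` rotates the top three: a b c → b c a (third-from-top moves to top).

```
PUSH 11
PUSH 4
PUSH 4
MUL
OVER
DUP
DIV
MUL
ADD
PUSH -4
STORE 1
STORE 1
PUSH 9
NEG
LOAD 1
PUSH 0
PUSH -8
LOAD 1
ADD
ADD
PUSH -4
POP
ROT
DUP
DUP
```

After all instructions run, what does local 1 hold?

27

PUSH 11 : 11
PUSH 4  : 11 4
PUSH 4  : 11 4 4
MUL     : 11 16
OVER    : 11 16 11
DUP     : 11 16 11 11
DIV     : 11 16 1
MUL     : 11 16
ADD     : 27
PUSH -4 : 27 -4
STORE 1 : 27
STORE 1 : (empty)
PUSH 9  : 9
NEG     : -9
LOAD 1  : -9 27
PUSH 0  : -9 27 0
PUSH -8 : -9 27 0 -8
LOAD 1  : -9 27 0 -8 27
ADD     : -9 27 0 19
ADD     : -9 27 19
PUSH -4 : -9 27 19 -4
POP     : -9 27 19
ROT     : 27 19 -9
DUP     : 27 19 -9 -9
DUP     : 27 19 -9 -9 -9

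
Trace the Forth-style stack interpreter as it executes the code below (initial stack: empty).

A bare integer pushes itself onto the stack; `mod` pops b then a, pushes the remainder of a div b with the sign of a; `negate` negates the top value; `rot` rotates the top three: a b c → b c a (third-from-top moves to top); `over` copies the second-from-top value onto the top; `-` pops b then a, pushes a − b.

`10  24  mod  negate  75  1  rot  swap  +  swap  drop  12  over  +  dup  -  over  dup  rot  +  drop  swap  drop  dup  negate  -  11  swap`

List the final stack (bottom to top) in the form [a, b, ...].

[11, -18]

10      10
24      10 24
mod     10
negate  -10
75      -10 75
1       -10 75 1
rot     75 1 -10
swap    75 -10 1
+       75 -9
swap    -9 75
drop    -9
12      -9 12
over    -9 12 -9
+       -9 3
dup     -9 3 3
-       -9 0
over    -9 0 -9
dup     -9 0 -9 -9
rot     -9 -9 -9 0
+       -9 -9 -9
drop    -9 -9
swap    -9 -9
drop    -9
dup     -9 -9
negate  -9 9
-       -18
11      -18 11
swap    11 -18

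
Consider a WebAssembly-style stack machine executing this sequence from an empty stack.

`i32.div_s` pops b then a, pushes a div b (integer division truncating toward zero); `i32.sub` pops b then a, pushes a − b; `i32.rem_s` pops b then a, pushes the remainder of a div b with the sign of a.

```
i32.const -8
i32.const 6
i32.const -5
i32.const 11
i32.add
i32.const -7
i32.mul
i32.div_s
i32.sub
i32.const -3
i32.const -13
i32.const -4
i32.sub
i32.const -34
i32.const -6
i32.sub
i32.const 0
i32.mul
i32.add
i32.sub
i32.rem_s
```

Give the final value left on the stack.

-2

i32.const -8   [-8]
i32.const 6    [-8, 6]
i32.const -5   [-8, 6, -5]
i32.const 11   [-8, 6, -5, 11]
i32.add        [-8, 6, 6]
i32.const -7   [-8, 6, 6, -7]
i32.mul        [-8, 6, -42]
i32.div_s      [-8, 0]
i32.sub        [-8]
i32.const -3   [-8, -3]
i32.const -13  [-8, -3, -13]
i32.const -4   [-8, -3, -13, -4]
i32.sub        [-8, -3, -9]
i32.const -34  [-8, -3, -9, -34]
i32.const -6   [-8, -3, -9, -34, -6]
i32.sub        [-8, -3, -9, -28]
i32.const 0    [-8, -3, -9, -28, 0]
i32.mul        [-8, -3, -9, 0]
i32.add        [-8, -3, -9]
i32.sub        [-8, 6]
i32.rem_s      [-2]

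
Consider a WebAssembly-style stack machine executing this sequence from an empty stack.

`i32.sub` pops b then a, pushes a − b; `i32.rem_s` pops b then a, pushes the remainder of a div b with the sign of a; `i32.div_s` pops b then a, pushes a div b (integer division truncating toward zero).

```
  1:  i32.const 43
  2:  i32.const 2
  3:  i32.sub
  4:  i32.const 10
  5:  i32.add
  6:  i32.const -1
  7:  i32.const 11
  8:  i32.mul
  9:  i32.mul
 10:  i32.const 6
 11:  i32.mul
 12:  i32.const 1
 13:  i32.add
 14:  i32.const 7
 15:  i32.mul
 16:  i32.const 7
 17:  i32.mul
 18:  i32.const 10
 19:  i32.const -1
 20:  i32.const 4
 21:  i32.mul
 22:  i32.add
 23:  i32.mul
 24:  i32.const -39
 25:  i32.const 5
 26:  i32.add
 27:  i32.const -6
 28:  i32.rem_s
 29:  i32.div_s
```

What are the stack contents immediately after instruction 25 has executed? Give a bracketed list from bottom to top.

[-989310, -39, 5]

i32.const 43  : 43
i32.const 2   : 43 2
i32.sub       : 41
i32.const 10  : 41 10
i32.add       : 51
i32.const -1  : 51 -1
i32.const 11  : 51 -1 11
i32.mul       : 51 -11
i32.mul       : -561
i32.const 6   : -561 6
i32.mul       : -3366
i32.const 1   : -3366 1
i32.add       : -3365
i32.const 7   : -3365 7
i32.mul       : -23555
i32.const 7   : -23555 7
i32.mul       : -164885
i32.const 10  : -164885 10
i32.const -1  : -164885 10 -1
i32.const 4   : -164885 10 -1 4
i32.mul       : -164885 10 -4
i32.add       : -164885 6
i32.mul       : -989310
i32.const -39 : -989310 -39
i32.const 5   : -989310 -39 5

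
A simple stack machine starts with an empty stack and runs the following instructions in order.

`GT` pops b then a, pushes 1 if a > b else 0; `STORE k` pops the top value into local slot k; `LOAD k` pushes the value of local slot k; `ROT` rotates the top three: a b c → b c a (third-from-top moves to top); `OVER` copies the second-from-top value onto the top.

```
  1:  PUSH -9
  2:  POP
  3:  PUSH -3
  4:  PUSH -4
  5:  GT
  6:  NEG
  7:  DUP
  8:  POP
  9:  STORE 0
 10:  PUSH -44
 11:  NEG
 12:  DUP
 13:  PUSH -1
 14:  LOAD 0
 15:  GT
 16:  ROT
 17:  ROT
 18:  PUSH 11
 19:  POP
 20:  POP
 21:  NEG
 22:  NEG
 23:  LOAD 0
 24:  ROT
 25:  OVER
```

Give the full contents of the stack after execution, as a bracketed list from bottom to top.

PUSH -9  : [-9]
POP      : []
PUSH -3  : [-3]
PUSH -4  : [-3, -4]
GT       : [1]
NEG      : [-1]
DUP      : [-1, -1]
POP      : [-1]
STORE 0  : []
PUSH -44 : [-44]
NEG      : [44]
DUP      : [44, 44]
PUSH -1  : [44, 44, -1]
LOAD 0   : [44, 44, -1, -1]
GT       : [44, 44, 0]
ROT      : [44, 0, 44]
ROT      : [0, 44, 44]
PUSH 11  : [0, 44, 44, 11]
POP      : [0, 44, 44]
POP      : [0, 44]
NEG      : [0, -44]
NEG      : [0, 44]
LOAD 0   : [0, 44, -1]
ROT      : [44, -1, 0]
OVER     : [44, -1, 0, -1]

[44, -1, 0, -1]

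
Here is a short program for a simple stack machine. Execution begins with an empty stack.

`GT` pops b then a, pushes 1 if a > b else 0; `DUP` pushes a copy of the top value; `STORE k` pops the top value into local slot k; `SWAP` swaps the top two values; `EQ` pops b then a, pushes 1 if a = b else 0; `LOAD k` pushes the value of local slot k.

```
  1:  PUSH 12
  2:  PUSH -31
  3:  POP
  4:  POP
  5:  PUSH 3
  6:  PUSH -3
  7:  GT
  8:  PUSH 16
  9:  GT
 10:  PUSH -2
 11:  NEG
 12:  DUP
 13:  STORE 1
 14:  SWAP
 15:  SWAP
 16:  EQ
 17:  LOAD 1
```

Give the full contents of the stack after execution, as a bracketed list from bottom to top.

[0, 2]

PUSH 12  -> [12]
PUSH -31 -> [12, -31]
POP      -> [12]
POP      -> []
PUSH 3   -> [3]
PUSH -3  -> [3, -3]
GT       -> [1]
PUSH 16  -> [1, 16]
GT       -> [0]
PUSH -2  -> [0, -2]
NEG      -> [0, 2]
DUP      -> [0, 2, 2]
STORE 1  -> [0, 2]
SWAP     -> [2, 0]
SWAP     -> [0, 2]
EQ       -> [0]
LOAD 1   -> [0, 2]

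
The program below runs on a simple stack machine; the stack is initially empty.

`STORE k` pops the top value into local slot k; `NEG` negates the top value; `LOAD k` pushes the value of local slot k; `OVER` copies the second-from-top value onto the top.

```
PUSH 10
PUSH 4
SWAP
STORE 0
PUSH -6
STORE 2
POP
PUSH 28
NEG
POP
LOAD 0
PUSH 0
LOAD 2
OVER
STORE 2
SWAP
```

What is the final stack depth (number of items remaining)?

3

PUSH 10 → [10]
PUSH 4  → [10, 4]
SWAP    → [4, 10]
STORE 0 → [4]
PUSH -6 → [4, -6]
STORE 2 → [4]
POP     → []
PUSH 28 → [28]
NEG     → [-28]
POP     → []
LOAD 0  → [10]
PUSH 0  → [10, 0]
LOAD 2  → [10, 0, -6]
OVER    → [10, 0, -6, 0]
STORE 2 → [10, 0, -6]
SWAP    → [10, -6, 0]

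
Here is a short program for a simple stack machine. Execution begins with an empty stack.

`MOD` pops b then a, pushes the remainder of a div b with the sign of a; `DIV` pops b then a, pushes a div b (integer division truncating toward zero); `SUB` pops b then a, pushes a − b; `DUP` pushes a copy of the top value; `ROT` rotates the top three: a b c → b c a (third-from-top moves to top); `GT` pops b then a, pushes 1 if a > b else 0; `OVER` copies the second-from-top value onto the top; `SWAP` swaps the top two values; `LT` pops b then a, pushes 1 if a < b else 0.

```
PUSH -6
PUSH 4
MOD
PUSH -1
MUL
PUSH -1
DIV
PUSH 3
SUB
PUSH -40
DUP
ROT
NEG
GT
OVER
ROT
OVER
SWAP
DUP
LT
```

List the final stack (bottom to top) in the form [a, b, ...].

PUSH -6  → -6
PUSH 4   → -6 4
MOD      → -2
PUSH -1  → -2 -1
MUL      → 2
PUSH -1  → 2 -1
DIV      → -2
PUSH 3   → -2 3
SUB      → -5
PUSH -40 → -5 -40
DUP      → -5 -40 -40
ROT      → -40 -40 -5
NEG      → -40 -40 5
GT       → -40 0
OVER     → -40 0 -40
ROT      → 0 -40 -40
OVER     → 0 -40 -40 -40
SWAP     → 0 -40 -40 -40
DUP      → 0 -40 -40 -40 -40
LT       → 0 -40 -40 0

[0, -40, -40, 0]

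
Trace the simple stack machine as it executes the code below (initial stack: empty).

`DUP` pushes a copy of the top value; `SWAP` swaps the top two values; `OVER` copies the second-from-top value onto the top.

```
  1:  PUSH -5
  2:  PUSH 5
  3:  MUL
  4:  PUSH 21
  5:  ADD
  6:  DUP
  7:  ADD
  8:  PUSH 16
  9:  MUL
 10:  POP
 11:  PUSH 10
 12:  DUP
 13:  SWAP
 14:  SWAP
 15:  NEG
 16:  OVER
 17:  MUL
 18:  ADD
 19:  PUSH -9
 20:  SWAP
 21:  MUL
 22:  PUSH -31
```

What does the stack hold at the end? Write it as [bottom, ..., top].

PUSH -5  → -5
PUSH 5   → -5 5
MUL      → -25
PUSH 21  → -25 21
ADD      → -4
DUP      → -4 -4
ADD      → -8
PUSH 16  → -8 16
MUL      → -128
POP      → (empty)
PUSH 10  → 10
DUP      → 10 10
SWAP     → 10 10
SWAP     → 10 10
NEG      → 10 -10
OVER     → 10 -10 10
MUL      → 10 -100
ADD      → -90
PUSH -9  → -90 -9
SWAP     → -9 -90
MUL      → 810
PUSH -31 → 810 -31

[810, -31]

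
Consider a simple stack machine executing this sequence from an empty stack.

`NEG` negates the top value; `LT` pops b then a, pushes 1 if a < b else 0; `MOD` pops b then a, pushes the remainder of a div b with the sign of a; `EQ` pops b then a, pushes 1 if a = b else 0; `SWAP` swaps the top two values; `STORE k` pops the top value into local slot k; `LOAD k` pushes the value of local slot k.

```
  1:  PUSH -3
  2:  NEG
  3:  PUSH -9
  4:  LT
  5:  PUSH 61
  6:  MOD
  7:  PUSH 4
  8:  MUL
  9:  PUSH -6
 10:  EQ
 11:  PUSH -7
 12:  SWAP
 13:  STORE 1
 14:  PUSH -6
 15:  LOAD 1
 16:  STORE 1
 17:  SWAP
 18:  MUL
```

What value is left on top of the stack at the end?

PUSH -3  -3
NEG      3
PUSH -9  3 -9
LT       0
PUSH 61  0 61
MOD      0
PUSH 4   0 4
MUL      0
PUSH -6  0 -6
EQ       0
PUSH -7  0 -7
SWAP     -7 0
STORE 1  -7
PUSH -6  -7 -6
LOAD 1   -7 -6 0
STORE 1  -7 -6
SWAP     -6 -7
MUL      42

42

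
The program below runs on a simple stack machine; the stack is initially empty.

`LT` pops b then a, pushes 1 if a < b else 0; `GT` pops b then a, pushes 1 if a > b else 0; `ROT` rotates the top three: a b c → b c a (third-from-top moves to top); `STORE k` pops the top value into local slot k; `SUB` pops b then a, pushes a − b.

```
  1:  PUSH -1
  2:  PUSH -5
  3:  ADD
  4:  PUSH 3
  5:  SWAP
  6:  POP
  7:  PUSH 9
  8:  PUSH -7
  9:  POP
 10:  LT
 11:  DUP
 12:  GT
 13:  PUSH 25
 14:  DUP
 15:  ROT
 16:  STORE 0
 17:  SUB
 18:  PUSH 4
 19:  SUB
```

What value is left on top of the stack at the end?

PUSH -1 : -1
PUSH -5 : -1 -5
ADD     : -6
PUSH 3  : -6 3
SWAP    : 3 -6
POP     : 3
PUSH 9  : 3 9
PUSH -7 : 3 9 -7
POP     : 3 9
LT      : 1
DUP     : 1 1
GT      : 0
PUSH 25 : 0 25
DUP     : 0 25 25
ROT     : 25 25 0
STORE 0 : 25 25
SUB     : 0
PUSH 4  : 0 4
SUB     : -4

-4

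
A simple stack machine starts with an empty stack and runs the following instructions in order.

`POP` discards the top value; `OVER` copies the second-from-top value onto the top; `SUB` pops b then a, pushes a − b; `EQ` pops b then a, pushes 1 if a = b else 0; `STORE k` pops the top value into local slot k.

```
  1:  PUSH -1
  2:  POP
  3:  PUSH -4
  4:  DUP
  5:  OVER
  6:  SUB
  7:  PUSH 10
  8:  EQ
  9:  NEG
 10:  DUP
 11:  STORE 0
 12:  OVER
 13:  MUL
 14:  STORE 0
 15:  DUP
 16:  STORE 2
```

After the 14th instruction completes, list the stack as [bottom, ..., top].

PUSH -1 -> [-1]
POP     -> []
PUSH -4 -> [-4]
DUP     -> [-4, -4]
OVER    -> [-4, -4, -4]
SUB     -> [-4, 0]
PUSH 10 -> [-4, 0, 10]
EQ      -> [-4, 0]
NEG     -> [-4, 0]
DUP     -> [-4, 0, 0]
STORE 0 -> [-4, 0]
OVER    -> [-4, 0, -4]
MUL     -> [-4, 0]
STORE 0 -> [-4]

[-4]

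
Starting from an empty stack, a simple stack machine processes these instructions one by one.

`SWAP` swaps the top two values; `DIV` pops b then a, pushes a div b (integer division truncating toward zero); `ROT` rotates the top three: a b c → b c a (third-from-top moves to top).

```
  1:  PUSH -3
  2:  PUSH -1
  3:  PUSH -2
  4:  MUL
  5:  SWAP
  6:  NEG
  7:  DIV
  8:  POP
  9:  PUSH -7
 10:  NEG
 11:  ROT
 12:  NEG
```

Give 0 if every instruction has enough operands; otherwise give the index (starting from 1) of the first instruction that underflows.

PUSH -3  [-3]
PUSH -1  [-3, -1]
PUSH -2  [-3, -1, -2]
MUL      [-3, 2]
SWAP     [2, -3]
NEG      [2, 3]
DIV      [0]
POP      []
PUSH -7  [-7]
NEG      [7]
ROT  — needs 3 operands, stack has 1 → underflow

11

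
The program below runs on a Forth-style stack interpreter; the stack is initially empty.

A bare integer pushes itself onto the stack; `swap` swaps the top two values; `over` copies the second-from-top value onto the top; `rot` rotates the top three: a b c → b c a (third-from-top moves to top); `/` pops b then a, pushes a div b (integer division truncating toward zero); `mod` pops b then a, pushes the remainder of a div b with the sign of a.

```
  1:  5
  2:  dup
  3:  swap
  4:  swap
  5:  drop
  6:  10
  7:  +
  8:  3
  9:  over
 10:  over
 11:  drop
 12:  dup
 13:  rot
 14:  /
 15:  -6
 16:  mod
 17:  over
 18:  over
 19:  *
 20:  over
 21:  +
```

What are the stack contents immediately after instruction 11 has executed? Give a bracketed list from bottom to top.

[15, 3, 15]

5     5
dup   5 5
swap  5 5
swap  5 5
drop  5
10    5 10
+     15
3     15 3
over  15 3 15
over  15 3 15 3
drop  15 3 15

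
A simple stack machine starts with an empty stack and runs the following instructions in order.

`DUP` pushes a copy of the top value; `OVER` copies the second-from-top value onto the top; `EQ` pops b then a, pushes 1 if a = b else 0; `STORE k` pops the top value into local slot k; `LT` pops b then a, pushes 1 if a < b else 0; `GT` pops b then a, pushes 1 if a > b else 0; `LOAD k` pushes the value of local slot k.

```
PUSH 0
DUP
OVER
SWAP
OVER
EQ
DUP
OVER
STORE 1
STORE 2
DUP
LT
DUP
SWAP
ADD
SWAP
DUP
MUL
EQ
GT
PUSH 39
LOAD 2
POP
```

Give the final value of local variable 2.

1

PUSH 0  : 0
DUP     : 0 0
OVER    : 0 0 0
SWAP    : 0 0 0
OVER    : 0 0 0 0
EQ      : 0 0 1
DUP     : 0 0 1 1
OVER    : 0 0 1 1 1
STORE 1 : 0 0 1 1
STORE 2 : 0 0 1
DUP     : 0 0 1 1
LT      : 0 0 0
DUP     : 0 0 0 0
SWAP    : 0 0 0 0
ADD     : 0 0 0
SWAP    : 0 0 0
DUP     : 0 0 0 0
MUL     : 0 0 0
EQ      : 0 1
GT      : 0
PUSH 39 : 0 39
LOAD 2  : 0 39 1
POP     : 0 39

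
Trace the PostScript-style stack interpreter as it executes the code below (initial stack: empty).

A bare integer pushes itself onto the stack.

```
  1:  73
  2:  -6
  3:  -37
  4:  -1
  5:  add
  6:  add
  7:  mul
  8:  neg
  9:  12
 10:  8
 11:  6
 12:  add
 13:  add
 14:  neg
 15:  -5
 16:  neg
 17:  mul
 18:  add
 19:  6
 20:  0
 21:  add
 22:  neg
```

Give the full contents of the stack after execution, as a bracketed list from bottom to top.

[3082, -6]

73  -> 73
-6  -> 73 -6
-37 -> 73 -6 -37
-1  -> 73 -6 -37 -1
add -> 73 -6 -38
add -> 73 -44
mul -> -3212
neg -> 3212
12  -> 3212 12
8   -> 3212 12 8
6   -> 3212 12 8 6
add -> 3212 12 14
add -> 3212 26
neg -> 3212 -26
-5  -> 3212 -26 -5
neg -> 3212 -26 5
mul -> 3212 -130
add -> 3082
6   -> 3082 6
0   -> 3082 6 0
add -> 3082 6
neg -> 3082 -6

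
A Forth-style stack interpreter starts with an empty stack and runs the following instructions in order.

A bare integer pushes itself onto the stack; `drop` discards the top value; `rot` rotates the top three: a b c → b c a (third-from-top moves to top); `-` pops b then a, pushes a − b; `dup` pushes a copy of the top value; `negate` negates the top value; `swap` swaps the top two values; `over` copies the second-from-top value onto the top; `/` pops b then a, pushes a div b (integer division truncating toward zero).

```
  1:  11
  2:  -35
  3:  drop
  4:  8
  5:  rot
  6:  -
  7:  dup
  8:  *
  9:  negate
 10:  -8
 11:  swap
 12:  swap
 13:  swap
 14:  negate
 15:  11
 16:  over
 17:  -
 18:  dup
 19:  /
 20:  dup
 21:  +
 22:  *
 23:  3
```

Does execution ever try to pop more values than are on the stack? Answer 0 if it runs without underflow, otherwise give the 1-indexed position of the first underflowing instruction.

5

11   -> [11]
-35  -> [11, -35]
drop -> [11]
8    -> [11, 8]
rot  — needs 3 operands, stack has 2 → underflow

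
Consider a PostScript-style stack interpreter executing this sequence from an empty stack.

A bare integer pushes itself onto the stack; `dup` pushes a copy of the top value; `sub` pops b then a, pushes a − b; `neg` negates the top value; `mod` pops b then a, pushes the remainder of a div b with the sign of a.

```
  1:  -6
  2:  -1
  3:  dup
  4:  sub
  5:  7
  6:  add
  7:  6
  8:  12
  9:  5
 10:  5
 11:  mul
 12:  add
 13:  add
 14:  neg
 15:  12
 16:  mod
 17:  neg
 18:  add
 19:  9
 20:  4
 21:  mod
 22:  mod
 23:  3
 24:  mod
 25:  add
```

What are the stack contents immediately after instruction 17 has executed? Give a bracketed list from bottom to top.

[-6, 7, 7]

-6  : [-6]
-1  : [-6, -1]
dup : [-6, -1, -1]
sub : [-6, 0]
7   : [-6, 0, 7]
add : [-6, 7]
6   : [-6, 7, 6]
12  : [-6, 7, 6, 12]
5   : [-6, 7, 6, 12, 5]
5   : [-6, 7, 6, 12, 5, 5]
mul : [-6, 7, 6, 12, 25]
add : [-6, 7, 6, 37]
add : [-6, 7, 43]
neg : [-6, 7, -43]
12  : [-6, 7, -43, 12]
mod : [-6, 7, -7]
neg : [-6, 7, 7]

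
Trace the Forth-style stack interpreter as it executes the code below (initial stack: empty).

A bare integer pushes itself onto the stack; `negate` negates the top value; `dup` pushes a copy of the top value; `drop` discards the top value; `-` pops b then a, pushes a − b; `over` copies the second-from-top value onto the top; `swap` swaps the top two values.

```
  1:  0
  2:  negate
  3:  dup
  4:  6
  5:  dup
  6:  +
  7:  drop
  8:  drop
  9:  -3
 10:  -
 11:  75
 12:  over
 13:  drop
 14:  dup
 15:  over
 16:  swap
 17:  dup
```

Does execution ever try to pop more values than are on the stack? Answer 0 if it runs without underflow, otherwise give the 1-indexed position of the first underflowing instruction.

0      → [0]
negate → [0]
dup    → [0, 0]
6      → [0, 0, 6]
dup    → [0, 0, 6, 6]
+      → [0, 0, 12]
drop   → [0, 0]
drop   → [0]
-3     → [0, -3]
-      → [3]
75     → [3, 75]
over   → [3, 75, 3]
drop   → [3, 75]
dup    → [3, 75, 75]
over   → [3, 75, 75, 75]
swap   → [3, 75, 75, 75]
dup    → [3, 75, 75, 75, 75]

0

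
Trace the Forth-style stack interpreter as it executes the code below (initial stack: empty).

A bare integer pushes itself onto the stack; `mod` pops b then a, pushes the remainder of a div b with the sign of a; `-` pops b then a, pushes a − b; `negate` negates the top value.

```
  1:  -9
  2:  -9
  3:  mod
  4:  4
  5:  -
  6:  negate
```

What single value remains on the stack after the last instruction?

-9     -> -9
-9     -> -9 -9
mod    -> 0
4      -> 0 4
-      -> -4
negate -> 4

4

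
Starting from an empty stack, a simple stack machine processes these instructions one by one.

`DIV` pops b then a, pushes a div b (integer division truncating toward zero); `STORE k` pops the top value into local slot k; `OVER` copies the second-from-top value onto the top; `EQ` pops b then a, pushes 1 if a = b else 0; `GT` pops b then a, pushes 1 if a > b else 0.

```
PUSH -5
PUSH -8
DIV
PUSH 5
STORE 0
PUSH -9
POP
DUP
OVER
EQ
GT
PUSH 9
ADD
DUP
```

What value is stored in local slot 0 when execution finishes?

5

PUSH -5 : -5
PUSH -8 : -5 -8
DIV     : 0
PUSH 5  : 0 5
STORE 0 : 0
PUSH -9 : 0 -9
POP     : 0
DUP     : 0 0
OVER    : 0 0 0
EQ      : 0 1
GT      : 0
PUSH 9  : 0 9
ADD     : 9
DUP     : 9 9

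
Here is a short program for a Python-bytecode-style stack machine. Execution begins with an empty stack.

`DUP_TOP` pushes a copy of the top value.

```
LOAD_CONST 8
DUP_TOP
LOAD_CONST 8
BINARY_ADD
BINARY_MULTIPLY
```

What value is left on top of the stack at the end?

LOAD_CONST 8    : [8]
DUP_TOP         : [8, 8]
LOAD_CONST 8    : [8, 8, 8]
BINARY_ADD      : [8, 16]
BINARY_MULTIPLY : [128]

128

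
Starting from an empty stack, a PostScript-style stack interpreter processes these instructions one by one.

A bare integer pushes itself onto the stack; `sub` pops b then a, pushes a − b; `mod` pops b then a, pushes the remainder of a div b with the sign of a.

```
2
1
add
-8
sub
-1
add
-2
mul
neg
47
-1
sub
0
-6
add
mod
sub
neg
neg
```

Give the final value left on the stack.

2   -> 2
1   -> 2 1
add -> 3
-8  -> 3 -8
sub -> 11
-1  -> 11 -1
add -> 10
-2  -> 10 -2
mul -> -20
neg -> 20
47  -> 20 47
-1  -> 20 47 -1
sub -> 20 48
0   -> 20 48 0
-6  -> 20 48 0 -6
add -> 20 48 -6
mod -> 20 0
sub -> 20
neg -> -20
neg -> 20

20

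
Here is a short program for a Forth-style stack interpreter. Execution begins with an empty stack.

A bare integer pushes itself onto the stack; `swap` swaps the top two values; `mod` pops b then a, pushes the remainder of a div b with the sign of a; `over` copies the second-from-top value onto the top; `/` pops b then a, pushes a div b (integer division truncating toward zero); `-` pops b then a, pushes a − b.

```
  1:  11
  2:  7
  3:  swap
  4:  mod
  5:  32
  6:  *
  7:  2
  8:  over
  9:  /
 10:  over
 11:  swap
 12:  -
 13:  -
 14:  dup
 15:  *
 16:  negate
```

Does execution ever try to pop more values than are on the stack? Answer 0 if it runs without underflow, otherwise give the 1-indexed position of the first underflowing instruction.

11     -> [11]
7      -> [11, 7]
swap   -> [7, 11]
mod    -> [7]
32     -> [7, 32]
*      -> [224]
2      -> [224, 2]
over   -> [224, 2, 224]
/      -> [224, 0]
over   -> [224, 0, 224]
swap   -> [224, 224, 0]
-      -> [224, 224]
-      -> [0]
dup    -> [0, 0]
*      -> [0]
negate -> [0]

0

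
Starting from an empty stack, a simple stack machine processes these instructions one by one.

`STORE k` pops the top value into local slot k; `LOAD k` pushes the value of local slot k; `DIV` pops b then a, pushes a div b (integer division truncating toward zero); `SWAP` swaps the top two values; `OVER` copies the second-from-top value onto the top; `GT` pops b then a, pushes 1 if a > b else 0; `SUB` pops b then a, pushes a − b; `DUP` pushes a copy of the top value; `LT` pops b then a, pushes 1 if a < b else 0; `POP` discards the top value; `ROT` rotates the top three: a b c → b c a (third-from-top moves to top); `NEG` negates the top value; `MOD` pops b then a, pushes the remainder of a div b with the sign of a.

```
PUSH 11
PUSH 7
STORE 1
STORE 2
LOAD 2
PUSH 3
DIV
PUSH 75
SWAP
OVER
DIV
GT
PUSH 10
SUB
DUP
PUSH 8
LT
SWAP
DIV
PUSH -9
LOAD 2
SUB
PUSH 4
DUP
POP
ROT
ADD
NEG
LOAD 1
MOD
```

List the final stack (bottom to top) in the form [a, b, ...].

PUSH 11 : [11]
PUSH 7  : [11, 7]
STORE 1 : [11]
STORE 2 : []
LOAD 2  : [11]
PUSH 3  : [11, 3]
DIV     : [3]
PUSH 75 : [3, 75]
SWAP    : [75, 3]
OVER    : [75, 3, 75]
DIV     : [75, 0]
GT      : [1]
PUSH 10 : [1, 10]
SUB     : [-9]
DUP     : [-9, -9]
PUSH 8  : [-9, -9, 8]
LT      : [-9, 1]
SWAP    : [1, -9]
DIV     : [0]
PUSH -9 : [0, -9]
LOAD 2  : [0, -9, 11]
SUB     : [0, -20]
PUSH 4  : [0, -20, 4]
DUP     : [0, -20, 4, 4]
POP     : [0, -20, 4]
ROT     : [-20, 4, 0]
ADD     : [-20, 4]
NEG     : [-20, -4]
LOAD 1  : [-20, -4, 7]
MOD     : [-20, -4]

[-20, -4]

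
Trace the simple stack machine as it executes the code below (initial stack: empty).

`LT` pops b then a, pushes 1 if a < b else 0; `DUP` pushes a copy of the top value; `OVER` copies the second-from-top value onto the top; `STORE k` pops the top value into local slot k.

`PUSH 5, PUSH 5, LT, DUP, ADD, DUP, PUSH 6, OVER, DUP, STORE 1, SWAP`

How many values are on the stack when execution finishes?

4

PUSH 5  → 5
PUSH 5  → 5 5
LT      → 0
DUP     → 0 0
ADD     → 0
DUP     → 0 0
PUSH 6  → 0 0 6
OVER    → 0 0 6 0
DUP     → 0 0 6 0 0
STORE 1 → 0 0 6 0
SWAP    → 0 0 0 6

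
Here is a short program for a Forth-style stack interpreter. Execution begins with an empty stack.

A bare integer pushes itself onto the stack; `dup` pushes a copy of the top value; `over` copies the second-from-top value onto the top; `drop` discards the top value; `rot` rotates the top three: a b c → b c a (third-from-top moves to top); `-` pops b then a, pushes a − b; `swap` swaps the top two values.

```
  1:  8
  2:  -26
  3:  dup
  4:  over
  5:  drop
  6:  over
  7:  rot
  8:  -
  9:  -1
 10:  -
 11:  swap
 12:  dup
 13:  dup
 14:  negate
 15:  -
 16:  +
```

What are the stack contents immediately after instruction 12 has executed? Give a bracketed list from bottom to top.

[8, 1, -26, -26]

8    -> [8]
-26  -> [8, -26]
dup  -> [8, -26, -26]
over -> [8, -26, -26, -26]
drop -> [8, -26, -26]
over -> [8, -26, -26, -26]
rot  -> [8, -26, -26, -26]
-    -> [8, -26, 0]
-1   -> [8, -26, 0, -1]
-    -> [8, -26, 1]
swap -> [8, 1, -26]
dup  -> [8, 1, -26, -26]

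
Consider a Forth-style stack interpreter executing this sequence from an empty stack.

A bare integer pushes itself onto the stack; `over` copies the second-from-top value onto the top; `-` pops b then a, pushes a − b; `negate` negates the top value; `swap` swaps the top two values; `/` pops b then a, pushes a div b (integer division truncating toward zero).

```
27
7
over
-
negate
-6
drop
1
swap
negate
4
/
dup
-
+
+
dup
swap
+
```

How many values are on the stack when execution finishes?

1

27     : 27
7      : 27 7
over   : 27 7 27
-      : 27 -20
negate : 27 20
-6     : 27 20 -6
drop   : 27 20
1      : 27 20 1
swap   : 27 1 20
negate : 27 1 -20
4      : 27 1 -20 4
/      : 27 1 -5
dup    : 27 1 -5 -5
-      : 27 1 0
+      : 27 1
+      : 28
dup    : 28 28
swap   : 28 28
+      : 56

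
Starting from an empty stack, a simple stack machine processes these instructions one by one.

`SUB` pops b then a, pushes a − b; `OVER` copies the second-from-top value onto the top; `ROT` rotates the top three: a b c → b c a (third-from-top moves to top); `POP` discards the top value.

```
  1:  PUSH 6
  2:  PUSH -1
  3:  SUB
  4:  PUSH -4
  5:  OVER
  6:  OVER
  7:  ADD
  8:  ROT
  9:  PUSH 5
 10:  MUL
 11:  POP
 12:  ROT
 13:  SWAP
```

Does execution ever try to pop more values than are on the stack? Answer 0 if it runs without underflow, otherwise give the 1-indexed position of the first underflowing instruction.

PUSH 6  -> [6]
PUSH -1 -> [6, -1]
SUB     -> [7]
PUSH -4 -> [7, -4]
OVER    -> [7, -4, 7]
OVER    -> [7, -4, 7, -4]
ADD     -> [7, -4, 3]
ROT     -> [-4, 3, 7]
PUSH 5  -> [-4, 3, 7, 5]
MUL     -> [-4, 3, 35]
POP     -> [-4, 3]
ROT  — needs 3 operands, stack has 2 → underflow

12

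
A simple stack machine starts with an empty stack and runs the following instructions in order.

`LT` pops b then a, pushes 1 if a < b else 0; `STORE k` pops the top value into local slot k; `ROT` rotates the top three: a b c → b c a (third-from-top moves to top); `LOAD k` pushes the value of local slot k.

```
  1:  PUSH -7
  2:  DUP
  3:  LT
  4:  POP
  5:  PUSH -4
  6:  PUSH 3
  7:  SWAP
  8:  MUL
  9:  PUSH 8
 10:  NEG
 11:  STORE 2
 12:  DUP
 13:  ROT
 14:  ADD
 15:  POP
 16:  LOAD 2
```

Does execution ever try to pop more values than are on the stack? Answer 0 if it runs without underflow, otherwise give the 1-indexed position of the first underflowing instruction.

13

PUSH -7 -> [-7]
DUP     -> [-7, -7]
LT      -> [0]
POP     -> []
PUSH -4 -> [-4]
PUSH 3  -> [-4, 3]
SWAP    -> [3, -4]
MUL     -> [-12]
PUSH 8  -> [-12, 8]
NEG     -> [-12, -8]
STORE 2 -> [-12]
DUP     -> [-12, -12]
ROT  — needs 3 operands, stack has 2 → underflow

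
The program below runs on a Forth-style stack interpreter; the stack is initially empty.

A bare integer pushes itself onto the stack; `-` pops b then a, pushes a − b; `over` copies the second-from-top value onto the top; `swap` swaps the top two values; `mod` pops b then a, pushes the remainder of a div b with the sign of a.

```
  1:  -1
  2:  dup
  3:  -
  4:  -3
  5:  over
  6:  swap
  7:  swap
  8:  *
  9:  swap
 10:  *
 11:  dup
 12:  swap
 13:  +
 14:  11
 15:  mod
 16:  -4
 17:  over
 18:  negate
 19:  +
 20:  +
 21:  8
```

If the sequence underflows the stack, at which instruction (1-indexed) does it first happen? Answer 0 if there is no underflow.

0

-1     -> -1
dup    -> -1 -1
-      -> 0
-3     -> 0 -3
over   -> 0 -3 0
swap   -> 0 0 -3
swap   -> 0 -3 0
*      -> 0 0
swap   -> 0 0
*      -> 0
dup    -> 0 0
swap   -> 0 0
+      -> 0
11     -> 0 11
mod    -> 0
-4     -> 0 -4
over   -> 0 -4 0
negate -> 0 -4 0
+      -> 0 -4
+      -> -4
8      -> -4 8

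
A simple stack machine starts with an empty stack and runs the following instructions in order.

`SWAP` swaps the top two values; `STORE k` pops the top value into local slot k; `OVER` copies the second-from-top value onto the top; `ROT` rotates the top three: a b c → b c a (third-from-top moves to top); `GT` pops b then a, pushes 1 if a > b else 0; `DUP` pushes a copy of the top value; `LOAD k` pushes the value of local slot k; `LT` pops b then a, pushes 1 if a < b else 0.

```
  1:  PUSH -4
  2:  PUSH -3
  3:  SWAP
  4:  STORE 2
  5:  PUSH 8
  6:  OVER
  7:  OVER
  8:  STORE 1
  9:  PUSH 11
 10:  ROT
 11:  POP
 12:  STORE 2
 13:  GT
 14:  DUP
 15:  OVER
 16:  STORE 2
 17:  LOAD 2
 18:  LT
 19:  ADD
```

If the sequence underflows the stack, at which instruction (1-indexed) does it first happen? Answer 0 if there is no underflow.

0

PUSH -4 -> [-4]
PUSH -3 -> [-4, -3]
SWAP    -> [-3, -4]
STORE 2 -> [-3]
PUSH 8  -> [-3, 8]
OVER    -> [-3, 8, -3]
OVER    -> [-3, 8, -3, 8]
STORE 1 -> [-3, 8, -3]
PUSH 11 -> [-3, 8, -3, 11]
ROT     -> [-3, -3, 11, 8]
POP     -> [-3, -3, 11]
STORE 2 -> [-3, -3]
GT      -> [0]
DUP     -> [0, 0]
OVER    -> [0, 0, 0]
STORE 2 -> [0, 0]
LOAD 2  -> [0, 0, 0]
LT      -> [0, 0]
ADD     -> [0]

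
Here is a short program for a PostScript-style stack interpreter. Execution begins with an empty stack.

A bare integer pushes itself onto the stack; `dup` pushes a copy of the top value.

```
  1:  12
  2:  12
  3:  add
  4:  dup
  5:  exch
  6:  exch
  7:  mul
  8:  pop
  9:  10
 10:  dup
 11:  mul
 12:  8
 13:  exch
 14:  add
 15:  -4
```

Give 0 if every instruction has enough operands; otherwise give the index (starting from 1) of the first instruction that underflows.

12   → [12]
12   → [12, 12]
add  → [24]
dup  → [24, 24]
exch → [24, 24]
exch → [24, 24]
mul  → [576]
pop  → []
10   → [10]
dup  → [10, 10]
mul  → [100]
8    → [100, 8]
exch → [8, 100]
add  → [108]
-4   → [108, -4]

0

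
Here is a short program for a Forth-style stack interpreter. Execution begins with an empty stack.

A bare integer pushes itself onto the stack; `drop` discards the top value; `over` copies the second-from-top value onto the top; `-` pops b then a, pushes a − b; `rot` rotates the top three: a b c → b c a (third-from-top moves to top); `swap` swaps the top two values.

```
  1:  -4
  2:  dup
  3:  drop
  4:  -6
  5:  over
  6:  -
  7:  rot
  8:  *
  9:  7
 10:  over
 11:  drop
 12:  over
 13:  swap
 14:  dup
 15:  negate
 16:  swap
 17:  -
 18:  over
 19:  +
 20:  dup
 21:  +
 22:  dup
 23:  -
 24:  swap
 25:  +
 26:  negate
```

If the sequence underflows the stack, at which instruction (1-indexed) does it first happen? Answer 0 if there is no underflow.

7

-4   -> [-4]
dup  -> [-4, -4]
drop -> [-4]
-6   -> [-4, -6]
over -> [-4, -6, -4]
-    -> [-4, -2]
rot  — needs 3 operands, stack has 2 → underflow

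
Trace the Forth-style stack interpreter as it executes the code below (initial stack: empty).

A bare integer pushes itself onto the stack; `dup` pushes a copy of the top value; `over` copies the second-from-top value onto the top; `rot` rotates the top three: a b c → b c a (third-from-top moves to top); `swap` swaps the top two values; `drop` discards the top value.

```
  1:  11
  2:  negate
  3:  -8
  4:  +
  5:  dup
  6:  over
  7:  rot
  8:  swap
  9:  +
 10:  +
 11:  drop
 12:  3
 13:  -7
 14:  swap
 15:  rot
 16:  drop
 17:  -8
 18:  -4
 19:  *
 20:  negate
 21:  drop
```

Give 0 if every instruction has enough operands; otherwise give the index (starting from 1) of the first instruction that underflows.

11      11
negate  -11
-8      -11 -8
+       -19
dup     -19 -19
over    -19 -19 -19
rot     -19 -19 -19
swap    -19 -19 -19
+       -19 -38
+       -57
drop    (empty)
3       3
-7      3 -7
swap    -7 3
rot  — needs 3 operands, stack has 2 → underflow

15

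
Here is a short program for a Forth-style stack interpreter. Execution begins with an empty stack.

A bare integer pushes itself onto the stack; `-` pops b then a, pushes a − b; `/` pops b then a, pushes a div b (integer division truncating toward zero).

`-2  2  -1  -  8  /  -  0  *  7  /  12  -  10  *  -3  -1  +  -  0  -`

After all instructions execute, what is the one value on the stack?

-2 : -2
2  : -2 2
-1 : -2 2 -1
-  : -2 3
8  : -2 3 8
/  : -2 0
-  : -2
0  : -2 0
*  : 0
7  : 0 7
/  : 0
12 : 0 12
-  : -12
10 : -12 10
*  : -120
-3 : -120 -3
-1 : -120 -3 -1
+  : -120 -4
-  : -116
0  : -116 0
-  : -116

-116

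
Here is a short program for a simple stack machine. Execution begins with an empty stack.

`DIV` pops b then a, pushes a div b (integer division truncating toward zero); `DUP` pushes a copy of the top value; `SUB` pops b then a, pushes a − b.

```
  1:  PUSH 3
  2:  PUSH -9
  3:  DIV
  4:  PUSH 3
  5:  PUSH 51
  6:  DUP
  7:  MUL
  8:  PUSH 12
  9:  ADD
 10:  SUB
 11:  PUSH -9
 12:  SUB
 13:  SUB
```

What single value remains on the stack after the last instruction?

2601

PUSH 3  → [3]
PUSH -9 → [3, -9]
DIV     → [0]
PUSH 3  → [0, 3]
PUSH 51 → [0, 3, 51]
DUP     → [0, 3, 51, 51]
MUL     → [0, 3, 2601]
PUSH 12 → [0, 3, 2601, 12]
ADD     → [0, 3, 2613]
SUB     → [0, -2610]
PUSH -9 → [0, -2610, -9]
SUB     → [0, -2601]
SUB     → [2601]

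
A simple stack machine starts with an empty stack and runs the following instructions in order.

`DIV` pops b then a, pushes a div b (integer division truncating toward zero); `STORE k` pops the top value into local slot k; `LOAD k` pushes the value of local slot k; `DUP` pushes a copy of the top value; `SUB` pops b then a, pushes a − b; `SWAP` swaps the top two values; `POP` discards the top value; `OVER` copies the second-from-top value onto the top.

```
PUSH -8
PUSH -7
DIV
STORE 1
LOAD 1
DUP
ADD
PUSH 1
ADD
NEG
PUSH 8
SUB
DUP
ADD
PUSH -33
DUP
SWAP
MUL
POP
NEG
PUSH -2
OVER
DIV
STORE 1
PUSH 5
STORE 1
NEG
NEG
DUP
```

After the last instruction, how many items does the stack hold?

2

PUSH -8  → -8
PUSH -7  → -8 -7
DIV      → 1
STORE 1  → (empty)
LOAD 1   → 1
DUP      → 1 1
ADD      → 2
PUSH 1   → 2 1
ADD      → 3
NEG      → -3
PUSH 8   → -3 8
SUB      → -11
DUP      → -11 -11
ADD      → -22
PUSH -33 → -22 -33
DUP      → -22 -33 -33
SWAP     → -22 -33 -33
MUL      → -22 1089
POP      → -22
NEG      → 22
PUSH -2  → 22 -2
OVER     → 22 -2 22
DIV      → 22 0
STORE 1  → 22
PUSH 5   → 22 5
STORE 1  → 22
NEG      → -22
NEG      → 22
DUP      → 22 22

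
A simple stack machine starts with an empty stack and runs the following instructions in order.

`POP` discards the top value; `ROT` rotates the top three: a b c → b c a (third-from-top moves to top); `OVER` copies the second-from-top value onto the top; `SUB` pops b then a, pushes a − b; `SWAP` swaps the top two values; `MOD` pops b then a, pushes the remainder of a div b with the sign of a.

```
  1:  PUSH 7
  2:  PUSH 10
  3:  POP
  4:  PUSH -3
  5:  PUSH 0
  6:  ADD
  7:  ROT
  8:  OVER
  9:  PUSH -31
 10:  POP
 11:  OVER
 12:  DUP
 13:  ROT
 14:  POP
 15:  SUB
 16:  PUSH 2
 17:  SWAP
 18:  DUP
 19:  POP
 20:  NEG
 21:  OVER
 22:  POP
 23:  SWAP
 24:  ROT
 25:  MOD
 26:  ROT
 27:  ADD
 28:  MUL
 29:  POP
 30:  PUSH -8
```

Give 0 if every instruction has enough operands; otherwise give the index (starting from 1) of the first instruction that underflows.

7

PUSH 7  → 7
PUSH 10 → 7 10
POP     → 7
PUSH -3 → 7 -3
PUSH 0  → 7 -3 0
ADD     → 7 -3
ROT  — needs 3 operands, stack has 2 → underflow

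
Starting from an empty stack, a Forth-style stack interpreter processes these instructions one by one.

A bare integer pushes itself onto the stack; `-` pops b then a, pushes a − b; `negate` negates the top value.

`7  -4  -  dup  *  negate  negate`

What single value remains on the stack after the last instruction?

7      -> [7]
-4     -> [7, -4]
-      -> [11]
dup    -> [11, 11]
*      -> [121]
negate -> [-121]
negate -> [121]

121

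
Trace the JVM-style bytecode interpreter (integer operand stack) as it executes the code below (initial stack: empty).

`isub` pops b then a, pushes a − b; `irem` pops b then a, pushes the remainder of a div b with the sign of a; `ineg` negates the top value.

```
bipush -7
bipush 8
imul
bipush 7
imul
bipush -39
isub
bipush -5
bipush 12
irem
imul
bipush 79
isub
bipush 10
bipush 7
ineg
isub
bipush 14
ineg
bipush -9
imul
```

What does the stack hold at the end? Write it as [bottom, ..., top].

bipush -7  → [-7]
bipush 8   → [-7, 8]
imul       → [-56]
bipush 7   → [-56, 7]
imul       → [-392]
bipush -39 → [-392, -39]
isub       → [-353]
bipush -5  → [-353, -5]
bipush 12  → [-353, -5, 12]
irem       → [-353, -5]
imul       → [1765]
bipush 79  → [1765, 79]
isub       → [1686]
bipush 10  → [1686, 10]
bipush 7   → [1686, 10, 7]
ineg       → [1686, 10, -7]
isub       → [1686, 17]
bipush 14  → [1686, 17, 14]
ineg       → [1686, 17, -14]
bipush -9  → [1686, 17, -14, -9]
imul       → [1686, 17, 126]

[1686, 17, 126]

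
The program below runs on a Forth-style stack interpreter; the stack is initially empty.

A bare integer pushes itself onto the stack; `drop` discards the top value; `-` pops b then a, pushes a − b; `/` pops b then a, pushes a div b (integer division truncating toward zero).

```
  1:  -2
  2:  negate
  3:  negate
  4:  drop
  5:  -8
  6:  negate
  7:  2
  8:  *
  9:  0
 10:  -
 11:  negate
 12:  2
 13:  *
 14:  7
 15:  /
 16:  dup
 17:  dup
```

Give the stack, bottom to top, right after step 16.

[-4, -4]

-2      [-2]
negate  [2]
negate  [-2]
drop    []
-8      [-8]
negate  [8]
2       [8, 2]
*       [16]
0       [16, 0]
-       [16]
negate  [-16]
2       [-16, 2]
*       [-32]
7       [-32, 7]
/       [-4]
dup     [-4, -4]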